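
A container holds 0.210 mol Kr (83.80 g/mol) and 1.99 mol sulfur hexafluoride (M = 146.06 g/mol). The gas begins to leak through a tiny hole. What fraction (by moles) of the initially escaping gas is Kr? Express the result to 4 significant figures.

0.1223

Effusion rate of each component ∝ n_i/√M_i (partial pressure × 1/√M).
x_Kr(eff) = (n_Kr/√M_Kr) / (n_Kr/√M_Kr + n_SF₆/√M_SF₆)
= (0.210/√83.80) / (0.210/√83.80 + 1.99/√146.06) = 0.02294/(0.02294 + 0.1647) = 0.1223.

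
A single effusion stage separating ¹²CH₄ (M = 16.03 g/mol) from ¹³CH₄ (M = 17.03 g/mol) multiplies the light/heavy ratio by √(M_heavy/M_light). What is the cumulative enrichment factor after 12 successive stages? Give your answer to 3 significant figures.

1.44

Each stage multiplies the ratio by α = √(17.03/16.03), so after 12 stages the overall factor is α^12 = (17.03/16.03)^(12/2).
= 1.06238^6 = 1.44.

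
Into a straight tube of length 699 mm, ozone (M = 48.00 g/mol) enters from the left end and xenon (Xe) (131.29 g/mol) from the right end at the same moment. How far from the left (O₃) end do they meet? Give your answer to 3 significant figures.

436 mm

Graham's law gives d_O₃/d_Xe = rate_O₃/rate_Xe = √(M_Xe/M_O₃) = √(131.29/48.00) = 1.654.
With d_O₃ + d_Xe = 699 mm, d_Xe = 699/(1 + 1.654) = 263.4 mm.
d_O₃ = 699 − 263.4 = 436 mm.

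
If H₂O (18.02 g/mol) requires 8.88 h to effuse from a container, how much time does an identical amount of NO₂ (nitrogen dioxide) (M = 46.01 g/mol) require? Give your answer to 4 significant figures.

Using Graham's law: t_NO₂/t_H₂O = √(M_NO₂/M_H₂O) = √(46.01/18.02) = √2.553 = 1.598.
So the time for NO₂ is 8.88 × 1.598 = 14.19 h.

14.19 h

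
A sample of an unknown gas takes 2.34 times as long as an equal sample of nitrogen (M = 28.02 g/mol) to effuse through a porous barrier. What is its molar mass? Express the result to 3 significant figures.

153 g/mol

Using Graham's law: t_X/t_N₂ = √(M_X/M_N₂).
2.34 = √(M_X/28.02)
M_X = 28.02 × 2.34² = 28.02 × 5.476 = 153 g/mol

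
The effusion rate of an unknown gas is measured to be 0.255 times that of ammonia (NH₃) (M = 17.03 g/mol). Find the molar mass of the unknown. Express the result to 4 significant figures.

From Graham's law, rate_X/rate_NH₃ = √(M_NH₃/M_X).
0.255 = √(17.03/M_X)
M_X = 17.03 / 0.255² = 17.03 / 0.06502 = 261.9 g/mol

261.9 g/mol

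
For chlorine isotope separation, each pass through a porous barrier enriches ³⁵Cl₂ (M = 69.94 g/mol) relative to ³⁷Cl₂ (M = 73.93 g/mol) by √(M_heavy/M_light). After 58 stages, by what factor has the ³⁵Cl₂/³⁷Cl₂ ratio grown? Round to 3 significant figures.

Each stage multiplies the ratio by α = √(73.93/69.94), so after 58 stages the overall factor is α^58 = (73.93/69.94)^(58/2).
= 1.05705^29 = 5.00.

5.00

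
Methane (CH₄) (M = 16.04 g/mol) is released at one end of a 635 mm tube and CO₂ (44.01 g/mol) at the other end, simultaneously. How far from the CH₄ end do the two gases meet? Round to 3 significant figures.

396 mm

Distances travelled in equal time are proportional to diffusion rates, so d_CH₄/d_CO₂ = √(M_CO₂/M_CH₄) = √(44.01/16.04) = 1.656.
With d_CH₄ + d_CO₂ = 635 mm, d_CO₂ = 635/(1 + 1.656) = 239.0 mm.
d_CH₄ = 635 − 239.0 = 396 mm.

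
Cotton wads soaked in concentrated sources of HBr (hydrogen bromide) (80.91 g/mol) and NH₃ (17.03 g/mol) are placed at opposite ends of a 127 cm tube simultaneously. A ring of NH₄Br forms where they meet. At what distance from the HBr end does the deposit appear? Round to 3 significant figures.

39.9 cm

Distances travelled in equal time are proportional to diffusion rates, so d_HBr/d_NH₃ = √(M_NH₃/M_HBr) = √(17.03/80.91) = 0.4588.
With d_HBr + d_NH₃ = 127 cm, d_NH₃ = 127/(1 + 0.4588) = 87.06 cm.
d_HBr = 127 − 87.06 = 39.9 cm.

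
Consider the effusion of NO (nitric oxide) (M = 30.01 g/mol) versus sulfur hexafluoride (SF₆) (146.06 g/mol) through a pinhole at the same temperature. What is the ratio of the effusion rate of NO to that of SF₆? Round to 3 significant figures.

Graham's law gives rate_NO/rate_SF₆ = √(M_SF₆/M_NO) = √(146.06/30.01) = √4.867 = 2.21.

2.21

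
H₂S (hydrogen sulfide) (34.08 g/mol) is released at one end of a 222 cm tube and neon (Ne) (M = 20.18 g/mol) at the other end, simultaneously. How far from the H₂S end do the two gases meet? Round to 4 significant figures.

96.54 cm

In equal time, each gas travels a distance ∝ its rate ∝ 1/√M, so d_H₂S/d_Ne = √(M_Ne/M_H₂S) = √(20.18/34.08) = 0.7695.
With d_H₂S + d_Ne = 222 cm, d_Ne = 222/(1 + 0.7695) = 125.5 cm.
d_H₂S = 222 − 125.5 = 96.54 cm.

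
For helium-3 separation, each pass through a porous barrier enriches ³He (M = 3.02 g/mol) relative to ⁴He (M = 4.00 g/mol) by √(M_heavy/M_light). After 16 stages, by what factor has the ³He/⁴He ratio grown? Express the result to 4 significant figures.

9.472

Overall factor = α^16 with α = √(4.00/3.02), i.e. (4.00/3.02)^(16/2).
= 1.32450^8 = 9.472.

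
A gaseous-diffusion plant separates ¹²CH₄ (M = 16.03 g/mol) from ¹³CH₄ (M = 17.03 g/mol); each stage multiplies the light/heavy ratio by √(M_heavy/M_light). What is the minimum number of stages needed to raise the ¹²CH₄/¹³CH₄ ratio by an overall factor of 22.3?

103

Per stage α = (17.03/16.03)^(1/2) = 1.06238^0.5, giving ln α = 0.03026.
Need α^N ≥ 22.3 ⇒ N ≥ ln(22.3) / ln α = 3.105 / 0.03026 = 102.61.
Minimum whole number of stages: N = 103.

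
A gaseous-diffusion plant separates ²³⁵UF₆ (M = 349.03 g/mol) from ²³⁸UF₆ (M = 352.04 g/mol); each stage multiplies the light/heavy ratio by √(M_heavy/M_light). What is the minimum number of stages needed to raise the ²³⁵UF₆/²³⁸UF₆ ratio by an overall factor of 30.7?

With α = √(352.04/349.03) per stage, ln α = ½ ln(1.00862) = 0.004293.
Need α^N ≥ 30.7 ⇒ N ≥ ln(30.7) / ln α = 3.424 / 0.004293 = 797.55.
Rounding up, N = 798 stages.

798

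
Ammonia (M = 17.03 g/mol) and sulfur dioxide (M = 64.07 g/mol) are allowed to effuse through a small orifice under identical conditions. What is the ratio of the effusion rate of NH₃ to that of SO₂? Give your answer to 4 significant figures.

Using Graham's law: rate_NH₃/rate_SO₂ = √(M_SO₂/M_NH₃) = √(64.07/17.03) = √3.762 = 1.940.

1.940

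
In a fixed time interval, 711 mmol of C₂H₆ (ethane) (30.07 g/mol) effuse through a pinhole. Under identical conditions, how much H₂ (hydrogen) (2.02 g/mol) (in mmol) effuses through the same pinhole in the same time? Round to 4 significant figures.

Using Graham's law: rate_H₂/rate_C₂H₆ = √(M_C₂H₆/M_H₂) = √(30.07/2.02) = √14.89 = 3.858.
So the amount for H₂ is 711 × 3.858 = 2743 mmol.

2743 mmol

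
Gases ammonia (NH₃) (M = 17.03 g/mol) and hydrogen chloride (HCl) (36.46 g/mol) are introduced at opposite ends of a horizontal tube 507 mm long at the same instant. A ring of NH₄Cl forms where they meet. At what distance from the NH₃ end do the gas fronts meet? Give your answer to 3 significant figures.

301 mm

In equal time, each gas travels a distance ∝ its rate ∝ 1/√M, so d_NH₃/d_HCl = √(M_HCl/M_NH₃) = √(36.46/17.03) = 1.463.
With d_NH₃ + d_HCl = 507 mm, d_HCl = 507/(1 + 1.463) = 205.8 mm.
d_NH₃ = 507 − 205.8 = 301 mm.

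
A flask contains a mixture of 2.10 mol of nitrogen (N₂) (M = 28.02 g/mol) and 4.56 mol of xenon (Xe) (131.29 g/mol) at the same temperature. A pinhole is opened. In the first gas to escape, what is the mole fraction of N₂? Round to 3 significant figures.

0.499

The effusion rate of species i is ∝ p_i/√M_i ∝ n_i/√M_i.
Mole fraction of N₂ in the effusate = (n_N₂/√M_N₂) / (n_N₂/√M_N₂ + n_Xe/√M_Xe)
= (2.10/√28.02) / (2.10/√28.02 + 4.56/√131.29) = 0.3967/(0.3967 + 0.3980) = 0.499.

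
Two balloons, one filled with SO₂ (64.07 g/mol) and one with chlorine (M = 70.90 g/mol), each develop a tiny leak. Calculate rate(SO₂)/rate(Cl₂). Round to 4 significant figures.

1.052

From Graham's law, rate_SO₂/rate_Cl₂ = √(M_Cl₂/M_SO₂) = √(70.90/64.07) = √1.107 = 1.052.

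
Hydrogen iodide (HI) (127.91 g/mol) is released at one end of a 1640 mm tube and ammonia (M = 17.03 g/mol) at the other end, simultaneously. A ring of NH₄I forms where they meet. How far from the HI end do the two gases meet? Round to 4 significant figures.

In equal time, each gas travels a distance ∝ its rate ∝ 1/√M, so d_HI/d_NH₃ = √(M_NH₃/M_HI) = √(17.03/127.91) = 0.3649.
With d_HI + d_NH₃ = 1640 mm, d_NH₃ = 1640/(1 + 0.3649) = 1202 mm.
d_HI = 1640 − 1202 = 438.4 mm.

438.4 mm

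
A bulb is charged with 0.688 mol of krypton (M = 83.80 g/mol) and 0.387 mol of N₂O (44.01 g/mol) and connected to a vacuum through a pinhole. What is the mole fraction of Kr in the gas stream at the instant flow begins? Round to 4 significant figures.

Effusion rate of each component ∝ n_i/√M_i (partial pressure × 1/√M).
Mole fraction of Kr in the effusate = (n_Kr/√M_Kr) / (n_Kr/√M_Kr + n_N₂O/√M_N₂O)
= (0.688/√83.80) / (0.688/√83.80 + 0.387/√44.01) = 0.07516/(0.07516 + 0.05834) = 0.5630.

0.5630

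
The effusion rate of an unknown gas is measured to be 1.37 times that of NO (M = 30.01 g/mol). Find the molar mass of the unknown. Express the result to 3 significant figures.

16.0 g/mol

Graham's law gives rate_X/rate_NO = √(M_NO/M_X).
1.37 = √(30.01/M_X)
M_X = 30.01 / 1.37² = 30.01 / 1.877 = 16.0 g/mol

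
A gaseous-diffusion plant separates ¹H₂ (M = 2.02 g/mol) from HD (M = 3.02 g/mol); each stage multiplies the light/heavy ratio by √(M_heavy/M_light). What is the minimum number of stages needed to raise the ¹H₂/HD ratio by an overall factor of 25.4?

Per stage α = (3.02/2.02)^(1/2) = 1.49505^0.5, giving ln α = 0.2011.
Need α^N ≥ 25.4 ⇒ N ≥ ln(25.4) / ln α = 3.235 / 0.2011 = 16.09.
Rounding up, N = 17 stages.

17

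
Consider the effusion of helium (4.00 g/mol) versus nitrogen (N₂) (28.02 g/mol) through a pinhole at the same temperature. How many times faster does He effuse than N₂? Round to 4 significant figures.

2.647

By Graham's law, rate_He/rate_N₂ = √(M_N₂/M_He) = √(28.02/4.00) = √7.005 = 2.647.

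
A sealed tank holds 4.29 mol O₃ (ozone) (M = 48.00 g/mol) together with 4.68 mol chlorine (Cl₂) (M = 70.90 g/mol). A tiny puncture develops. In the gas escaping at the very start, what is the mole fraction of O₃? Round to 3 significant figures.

Rate_i ∝ x_i/√M_i (Graham's law weighted by mole fraction), so the effusate composition follows n_i/√M_i.
Mole fraction of O₃ in the effusate = (n_O₃/√M_O₃) / (n_O₃/√M_O₃ + n_Cl₂/√M_Cl₂)
= (4.29/√48.00) / (4.29/√48.00 + 4.68/√70.90) = 0.6192/(0.6192 + 0.5558) = 0.527.

0.527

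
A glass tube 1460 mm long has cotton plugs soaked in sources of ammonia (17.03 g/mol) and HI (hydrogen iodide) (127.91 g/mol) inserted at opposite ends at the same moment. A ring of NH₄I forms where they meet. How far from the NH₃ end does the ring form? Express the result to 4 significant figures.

1070 mm

The fronts meet when d_NH₃ + d_HI = L with d_NH₃/d_HI = √(M_HI/M_NH₃) (Graham's law). Here √(M_HI/M_NH₃) = √(127.91/17.03) = 2.741.
With d_NH₃ + d_HI = 1460 mm, d_HI = 1460/(1 + 2.741) = 390.3 mm.
d_NH₃ = 1460 − 390.3 = 1070 mm.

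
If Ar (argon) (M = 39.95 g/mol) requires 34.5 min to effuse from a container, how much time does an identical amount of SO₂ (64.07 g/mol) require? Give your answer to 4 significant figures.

From Graham's law, t_SO₂/t_Ar = √(M_SO₂/M_Ar) = √(64.07/39.95) = √1.604 = 1.266.
So the time for SO₂ is 34.5 × 1.266 = 43.69 min.

43.69 min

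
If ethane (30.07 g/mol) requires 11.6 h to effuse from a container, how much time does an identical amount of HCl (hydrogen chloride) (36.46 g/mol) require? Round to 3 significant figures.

Graham's law gives t_HCl/t_C₂H₆ = √(M_HCl/M_C₂H₆) = √(36.46/30.07) = √1.213 = 1.101.
So the time for HCl is 11.6 × 1.101 = 12.8 h.

12.8 h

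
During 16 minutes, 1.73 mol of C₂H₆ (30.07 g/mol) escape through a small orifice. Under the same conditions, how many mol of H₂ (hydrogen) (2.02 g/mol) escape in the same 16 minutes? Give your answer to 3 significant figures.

Graham's law gives rate_H₂/rate_C₂H₆ = √(M_C₂H₆/M_H₂) = √(30.07/2.02) = √14.89 = 3.858.
So the amount for H₂ is 1.73 × 3.858 = 6.67 mol.

6.67 mol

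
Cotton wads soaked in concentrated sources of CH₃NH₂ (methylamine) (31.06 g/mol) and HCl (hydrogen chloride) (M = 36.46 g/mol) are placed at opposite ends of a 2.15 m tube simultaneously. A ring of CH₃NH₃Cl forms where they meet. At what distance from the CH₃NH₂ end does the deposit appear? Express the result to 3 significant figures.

1.12 m

Distances travelled in equal time are proportional to diffusion rates, so d_CH₃NH₂/d_HCl = √(M_HCl/M_CH₃NH₂) = √(36.46/31.06) = 1.083.
With d_CH₃NH₂ + d_HCl = 2.15 m, d_HCl = 2.15/(1 + 1.083) = 1.032 m.
d_CH₃NH₂ = 2.15 − 1.032 = 1.12 m.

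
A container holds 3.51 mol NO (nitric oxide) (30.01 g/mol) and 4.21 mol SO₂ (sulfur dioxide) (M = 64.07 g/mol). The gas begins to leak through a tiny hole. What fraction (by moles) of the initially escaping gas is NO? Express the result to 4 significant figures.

Each component's effusion rate ∝ (its partial pressure)·(1/√M) ∝ n_i/√M_i.
So x_NO in the escaping gas = (n_NO/√M_NO) / Σ(n_i/√M_i)
= (3.51/√30.01) / (3.51/√30.01 + 4.21/√64.07) = 0.6407/(0.6407 + 0.5260) = 0.5492.

0.5492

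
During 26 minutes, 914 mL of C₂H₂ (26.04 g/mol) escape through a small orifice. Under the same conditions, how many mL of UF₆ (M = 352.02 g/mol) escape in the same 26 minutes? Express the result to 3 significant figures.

Using Graham's law: rate_UF₆/rate_C₂H₂ = √(M_C₂H₂/M_UF₆) = √(26.04/352.02) = √0.07397 = 0.2720.
So the volume for UF₆ is 914 × 0.2720 = 249 mL.

249 mL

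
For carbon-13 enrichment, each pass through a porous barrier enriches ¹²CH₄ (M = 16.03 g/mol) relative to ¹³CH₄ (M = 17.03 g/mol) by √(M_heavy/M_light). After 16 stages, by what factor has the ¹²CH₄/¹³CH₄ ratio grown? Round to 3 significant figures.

1.62

The single-stage factor is √(M_heavy/M_light), so 16 stages give [√(17.03/16.03)]^16 = (17.03/16.03)^(16/2).
= 1.06238^8 = 1.62.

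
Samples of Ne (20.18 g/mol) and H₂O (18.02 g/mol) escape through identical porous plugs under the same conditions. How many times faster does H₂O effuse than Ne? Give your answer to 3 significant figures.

Using Graham's law: rate_H₂O/rate_Ne = √(M_Ne/M_H₂O) = √(20.18/18.02) = √1.120 = 1.06.

1.06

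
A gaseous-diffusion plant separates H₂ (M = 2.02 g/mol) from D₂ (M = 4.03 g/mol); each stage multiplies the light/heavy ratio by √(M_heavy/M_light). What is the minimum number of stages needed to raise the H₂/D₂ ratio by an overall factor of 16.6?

With α = √(4.03/2.02) per stage, ln α = ½ ln(1.99505) = 0.3453.
Need α^N ≥ 16.6 ⇒ N ≥ ln(16.6) / ln α = 2.809 / 0.3453 = 8.14.
Minimum whole number of stages: N = 9.

9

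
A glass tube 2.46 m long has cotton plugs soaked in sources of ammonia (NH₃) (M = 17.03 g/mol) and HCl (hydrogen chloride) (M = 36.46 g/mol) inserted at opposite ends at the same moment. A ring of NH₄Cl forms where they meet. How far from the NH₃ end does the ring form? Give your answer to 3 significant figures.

In equal time, each gas travels a distance ∝ its rate ∝ 1/√M, so d_NH₃/d_HCl = √(M_HCl/M_NH₃) = √(36.46/17.03) = 1.463.
With d_NH₃ + d_HCl = 2.46 m, d_HCl = 2.46/(1 + 1.463) = 0.9987 m.
d_NH₃ = 2.46 − 0.9987 = 1.46 m.

1.46 m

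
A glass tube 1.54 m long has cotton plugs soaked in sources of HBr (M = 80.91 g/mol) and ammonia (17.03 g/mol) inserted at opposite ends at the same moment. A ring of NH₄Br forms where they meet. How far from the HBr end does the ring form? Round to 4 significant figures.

0.4843 m

Graham's law gives d_HBr/d_NH₃ = rate_HBr/rate_NH₃ = √(M_NH₃/M_HBr) = √(17.03/80.91) = 0.4588.
With d_HBr + d_NH₃ = 1.54 m, d_NH₃ = 1.54/(1 + 0.4588) = 1.056 m.
d_HBr = 1.54 − 1.056 = 0.4843 m.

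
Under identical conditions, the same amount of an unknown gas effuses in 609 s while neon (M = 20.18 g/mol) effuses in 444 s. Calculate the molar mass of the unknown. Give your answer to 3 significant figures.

Graham's law gives t_X/t_Ne = √(M_X/M_Ne).
609/444 = 1.372 = √(M_X/20.18)
M_X = 20.18 × 1.372² = 20.18 × 1.881 = 38.0 g/mol

38.0 g/mol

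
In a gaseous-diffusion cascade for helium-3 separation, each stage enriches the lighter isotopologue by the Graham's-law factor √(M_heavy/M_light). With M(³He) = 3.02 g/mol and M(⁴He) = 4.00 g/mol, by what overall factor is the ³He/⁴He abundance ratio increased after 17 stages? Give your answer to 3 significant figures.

10.9

Each stage multiplies the ratio by α = √(4.00/3.02), so after 17 stages the overall factor is α^17 = (4.00/3.02)^(17/2).
= 1.32450^(17/2) = 10.9.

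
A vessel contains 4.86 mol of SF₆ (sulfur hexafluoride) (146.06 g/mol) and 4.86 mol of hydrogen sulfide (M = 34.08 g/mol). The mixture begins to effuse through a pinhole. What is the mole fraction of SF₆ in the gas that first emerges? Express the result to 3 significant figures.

Rate_i ∝ x_i/√M_i (Graham's law weighted by mole fraction), so the effusate composition follows n_i/√M_i.
Mole fraction of SF₆ in the effusate = (n_SF₆/√M_SF₆) / (n_SF₆/√M_SF₆ + n_H₂S/√M_H₂S)
= (4.86/√146.06) / (4.86/√146.06 + 4.86/√34.08) = 0.4021/(0.4021 + 0.8325) = 0.326.

0.326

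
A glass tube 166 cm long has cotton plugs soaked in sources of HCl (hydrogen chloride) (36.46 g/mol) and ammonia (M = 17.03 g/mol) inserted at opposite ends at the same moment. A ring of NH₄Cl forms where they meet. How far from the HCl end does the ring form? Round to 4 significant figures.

Graham's law gives d_HCl/d_NH₃ = rate_HCl/rate_NH₃ = √(M_NH₃/M_HCl) = √(17.03/36.46) = 0.6834.
With d_HCl + d_NH₃ = 166 cm, d_NH₃ = 166/(1 + 0.6834) = 98.61 cm.
d_HCl = 166 − 98.61 = 67.39 cm.

67.39 cm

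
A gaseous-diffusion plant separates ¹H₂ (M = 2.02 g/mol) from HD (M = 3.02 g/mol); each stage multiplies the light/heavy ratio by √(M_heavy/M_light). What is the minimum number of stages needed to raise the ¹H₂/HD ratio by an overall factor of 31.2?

Per stage α = (3.02/2.02)^(1/2) = 1.49505^0.5, giving ln α = 0.2011.
Need α^N ≥ 31.2 ⇒ N ≥ ln(31.2) / ln α = 3.440 / 0.2011 = 17.11.
So at least 18 stages are needed.

18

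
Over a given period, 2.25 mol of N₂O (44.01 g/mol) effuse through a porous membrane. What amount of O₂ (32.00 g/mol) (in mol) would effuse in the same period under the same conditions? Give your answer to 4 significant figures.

2.639 mol

Graham's law gives rate_O₂/rate_N₂O = √(M_N₂O/M_O₂) = √(44.01/32.00) = √1.375 = 1.173.
So the amount for O₂ is 2.25 × 1.173 = 2.639 mol.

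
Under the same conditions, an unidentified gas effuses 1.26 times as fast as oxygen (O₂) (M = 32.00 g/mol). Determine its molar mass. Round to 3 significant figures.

Since effusion rate ∝ 1/√M, rate_X/rate_O₂ = √(M_O₂/M_X).
1.26 = √(32.00/M_X)
M_X = 32.00 / 1.26² = 32.00 / 1.588 = 20.2 g/mol

20.2 g/mol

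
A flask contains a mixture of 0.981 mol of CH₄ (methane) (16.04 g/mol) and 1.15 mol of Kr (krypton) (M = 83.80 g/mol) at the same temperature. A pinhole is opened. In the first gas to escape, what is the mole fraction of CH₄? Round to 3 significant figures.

0.661

Effusion rate of each component ∝ n_i/√M_i (partial pressure × 1/√M).
x_CH₄(eff) = (n_CH₄/√M_CH₄) / (n_CH₄/√M_CH₄ + n_Kr/√M_Kr)
= (0.981/√16.04) / (0.981/√16.04 + 1.15/√83.80) = 0.2449/(0.2449 + 0.1256) = 0.661.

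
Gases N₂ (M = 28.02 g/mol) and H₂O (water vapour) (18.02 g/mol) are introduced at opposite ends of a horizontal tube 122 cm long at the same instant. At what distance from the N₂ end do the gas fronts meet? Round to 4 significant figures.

The fronts meet when d_N₂ + d_H₂O = L with d_N₂/d_H₂O = √(M_H₂O/M_N₂) (Graham's law). Here √(M_H₂O/M_N₂) = √(18.02/28.02) = 0.8019.
With d_N₂ + d_H₂O = 122 cm, d_H₂O = 122/(1 + 0.8019) = 67.70 cm.
d_N₂ = 122 − 67.70 = 54.30 cm.

54.30 cm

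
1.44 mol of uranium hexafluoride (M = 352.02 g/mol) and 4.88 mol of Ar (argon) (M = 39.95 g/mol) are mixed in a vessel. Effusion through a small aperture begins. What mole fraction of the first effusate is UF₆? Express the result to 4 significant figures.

0.09042

The effusion rate of species i is ∝ p_i/√M_i ∝ n_i/√M_i.
Mole fraction of UF₆ in the effusate = (n_UF₆/√M_UF₆) / (n_UF₆/√M_UF₆ + n_Ar/√M_Ar)
= (1.44/√352.02) / (1.44/√352.02 + 4.88/√39.95) = 0.07675/(0.07675 + 0.7721) = 0.09042.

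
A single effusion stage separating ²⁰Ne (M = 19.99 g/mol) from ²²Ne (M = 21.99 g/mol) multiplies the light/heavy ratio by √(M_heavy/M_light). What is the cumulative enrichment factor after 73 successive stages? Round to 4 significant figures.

32.48

After 73 stages the ratio has grown by (√(21.99/19.99))^73 = (21.99/19.99)^(73/2).
= 1.10005^(73/2) = 32.48.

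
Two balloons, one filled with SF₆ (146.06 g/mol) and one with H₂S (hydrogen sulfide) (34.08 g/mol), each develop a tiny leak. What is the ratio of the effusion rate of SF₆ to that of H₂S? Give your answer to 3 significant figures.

From Graham's law, rate_SF₆/rate_H₂S = √(M_H₂S/M_SF₆) = √(34.08/146.06) = √0.2333 = 0.483.

0.483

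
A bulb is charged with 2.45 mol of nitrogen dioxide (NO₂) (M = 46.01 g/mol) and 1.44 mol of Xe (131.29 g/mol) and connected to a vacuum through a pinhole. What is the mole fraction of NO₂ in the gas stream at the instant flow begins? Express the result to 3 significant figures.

Each component's effusion rate ∝ (its partial pressure)·(1/√M) ∝ n_i/√M_i.
Mole fraction of NO₂ in the effusate = (n_NO₂/√M_NO₂) / (n_NO₂/√M_NO₂ + n_Xe/√M_Xe)
= (2.45/√46.01) / (2.45/√46.01 + 1.44/√131.29) = 0.3612/(0.3612 + 0.1257) = 0.742.

0.742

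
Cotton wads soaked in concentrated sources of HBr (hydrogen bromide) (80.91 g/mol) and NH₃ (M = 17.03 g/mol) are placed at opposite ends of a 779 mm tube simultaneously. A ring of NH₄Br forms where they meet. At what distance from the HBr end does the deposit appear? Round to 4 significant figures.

Distances travelled in equal time are proportional to diffusion rates, so d_HBr/d_NH₃ = √(M_NH₃/M_HBr) = √(17.03/80.91) = 0.4588.
With d_HBr + d_NH₃ = 779 mm, d_NH₃ = 779/(1 + 0.4588) = 534.0 mm.
d_HBr = 779 − 534.0 = 245.0 mm.

245.0 mm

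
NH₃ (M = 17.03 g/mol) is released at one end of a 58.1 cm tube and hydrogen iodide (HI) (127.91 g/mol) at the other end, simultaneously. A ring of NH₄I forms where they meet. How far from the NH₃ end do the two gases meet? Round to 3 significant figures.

42.6 cm

In equal time, each gas travels a distance ∝ its rate ∝ 1/√M, so d_NH₃/d_HI = √(M_HI/M_NH₃) = √(127.91/17.03) = 2.741.
With d_NH₃ + d_HI = 58.1 cm, d_HI = 58.1/(1 + 2.741) = 15.53 cm.
d_NH₃ = 58.1 − 15.53 = 42.6 cm.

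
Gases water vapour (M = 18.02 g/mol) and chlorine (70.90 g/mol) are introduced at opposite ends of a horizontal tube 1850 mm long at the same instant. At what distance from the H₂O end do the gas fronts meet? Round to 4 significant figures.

1230 mm

In equal time, each gas travels a distance ∝ its rate ∝ 1/√M, so d_H₂O/d_Cl₂ = √(M_Cl₂/M_H₂O) = √(70.90/18.02) = 1.984.
With d_H₂O + d_Cl₂ = 1850 mm, d_Cl₂ = 1850/(1 + 1.984) = 620.1 mm.
d_H₂O = 1850 − 620.1 = 1230 mm.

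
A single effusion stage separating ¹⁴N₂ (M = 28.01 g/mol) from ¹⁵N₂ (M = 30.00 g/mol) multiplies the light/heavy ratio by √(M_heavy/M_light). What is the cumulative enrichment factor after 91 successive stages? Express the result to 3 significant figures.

The single-stage factor is √(M_heavy/M_light), so 91 stages give [√(30.00/28.01)]^91 = (30.00/28.01)^(91/2).
= 1.07105^(91/2) = 22.7.

22.7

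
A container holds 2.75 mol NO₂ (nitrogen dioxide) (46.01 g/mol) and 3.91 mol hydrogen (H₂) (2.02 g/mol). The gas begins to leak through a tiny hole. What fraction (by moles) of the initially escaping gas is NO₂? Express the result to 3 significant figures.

Rate_i ∝ x_i/√M_i (Graham's law weighted by mole fraction), so the effusate composition follows n_i/√M_i.
x_NO₂(eff) = (n_NO₂/√M_NO₂) / (n_NO₂/√M_NO₂ + n_H₂/√M_H₂)
= (2.75/√46.01) / (2.75/√46.01 + 3.91/√2.02) = 0.4054/(0.4054 + 2.751) = 0.128.

0.128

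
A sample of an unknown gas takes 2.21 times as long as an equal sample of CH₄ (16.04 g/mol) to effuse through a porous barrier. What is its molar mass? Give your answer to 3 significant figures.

Using Graham's law: t_X/t_CH₄ = √(M_X/M_CH₄).
2.21 = √(M_X/16.04)
M_X = 16.04 × 2.21² = 16.04 × 4.884 = 78.3 g/mol

78.3 g/mol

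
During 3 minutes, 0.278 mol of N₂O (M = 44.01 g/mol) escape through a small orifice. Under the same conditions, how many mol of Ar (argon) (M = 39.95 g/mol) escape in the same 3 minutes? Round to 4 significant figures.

0.2918 mol

By Graham's law, rate_Ar/rate_N₂O = √(M_N₂O/M_Ar) = √(44.01/39.95) = √1.102 = 1.050.
So the amount for Ar is 0.278 × 1.050 = 0.2918 mol.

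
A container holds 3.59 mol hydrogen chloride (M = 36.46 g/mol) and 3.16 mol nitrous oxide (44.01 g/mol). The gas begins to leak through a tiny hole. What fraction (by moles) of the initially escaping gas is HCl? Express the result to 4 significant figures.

Each component's effusion rate ∝ (its partial pressure)·(1/√M) ∝ n_i/√M_i.
So x_HCl in the escaping gas = (n_HCl/√M_HCl) / Σ(n_i/√M_i)
= (3.59/√36.46) / (3.59/√36.46 + 3.16/√44.01) = 0.5945/(0.5945 + 0.4763) = 0.5552.

0.5552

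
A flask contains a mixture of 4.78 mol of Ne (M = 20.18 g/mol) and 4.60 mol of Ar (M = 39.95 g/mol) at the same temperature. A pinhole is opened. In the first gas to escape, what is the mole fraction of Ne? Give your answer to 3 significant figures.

0.594

The effusion rate of species i is ∝ p_i/√M_i ∝ n_i/√M_i.
So x_Ne in the escaping gas = (n_Ne/√M_Ne) / Σ(n_i/√M_i)
= (4.78/√20.18) / (4.78/√20.18 + 4.60/√39.95) = 1.064/(1.064 + 0.7278) = 0.594.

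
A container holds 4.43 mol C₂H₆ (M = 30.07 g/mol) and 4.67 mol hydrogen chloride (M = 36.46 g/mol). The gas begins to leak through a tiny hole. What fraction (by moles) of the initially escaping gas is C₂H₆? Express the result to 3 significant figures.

0.511

Rate_i ∝ x_i/√M_i (Graham's law weighted by mole fraction), so the effusate composition follows n_i/√M_i.
So x_C₂H₆ in the escaping gas = (n_C₂H₆/√M_C₂H₆) / Σ(n_i/√M_i)
= (4.43/√30.07) / (4.43/√30.07 + 4.67/√36.46) = 0.8079/(0.8079 + 0.7734) = 0.511.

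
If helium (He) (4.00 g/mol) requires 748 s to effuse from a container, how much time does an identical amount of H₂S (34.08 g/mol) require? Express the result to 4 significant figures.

2183 s

Since effusion rate ∝ 1/√M, t_H₂S/t_He = √(M_H₂S/M_He) = √(34.08/4.00) = √8.520 = 2.919.
So the time for H₂S is 748 × 2.919 = 2183 s.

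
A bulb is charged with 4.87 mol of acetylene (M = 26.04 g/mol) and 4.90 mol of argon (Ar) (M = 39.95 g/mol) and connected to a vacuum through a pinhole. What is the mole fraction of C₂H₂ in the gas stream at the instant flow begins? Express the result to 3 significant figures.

0.552

The effusion rate of species i is ∝ p_i/√M_i ∝ n_i/√M_i.
Mole fraction of C₂H₂ in the effusate = (n_C₂H₂/√M_C₂H₂) / (n_C₂H₂/√M_C₂H₂ + n_Ar/√M_Ar)
= (4.87/√26.04) / (4.87/√26.04 + 4.90/√39.95) = 0.9544/(0.9544 + 0.7752) = 0.552.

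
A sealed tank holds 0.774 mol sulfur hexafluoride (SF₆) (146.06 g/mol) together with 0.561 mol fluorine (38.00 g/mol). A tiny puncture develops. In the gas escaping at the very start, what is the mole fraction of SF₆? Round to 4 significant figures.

0.4131

Effusion rate of each component ∝ n_i/√M_i (partial pressure × 1/√M).
x_SF₆(eff) = (n_SF₆/√M_SF₆) / (n_SF₆/√M_SF₆ + n_F₂/√M_F₂)
= (0.774/√146.06) / (0.774/√146.06 + 0.561/√38.00) = 0.06404/(0.06404 + 0.09101) = 0.4131.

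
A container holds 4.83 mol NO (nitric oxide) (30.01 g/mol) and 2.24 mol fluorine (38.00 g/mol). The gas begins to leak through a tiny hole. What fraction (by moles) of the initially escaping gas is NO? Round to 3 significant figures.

Each component's effusion rate ∝ (its partial pressure)·(1/√M) ∝ n_i/√M_i.
x_NO(eff) = (n_NO/√M_NO) / (n_NO/√M_NO + n_F₂/√M_F₂)
= (4.83/√30.01) / (4.83/√30.01 + 2.24/√38.00) = 0.8817/(0.8817 + 0.3634) = 0.708.

0.708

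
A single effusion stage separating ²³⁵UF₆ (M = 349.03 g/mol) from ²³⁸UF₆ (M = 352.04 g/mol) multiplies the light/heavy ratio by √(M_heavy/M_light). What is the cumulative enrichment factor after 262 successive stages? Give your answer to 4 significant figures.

3.080

Overall factor = α^262 with α = √(352.04/349.03), i.e. (352.04/349.03)^(262/2).
= 1.00862^131 = 3.080.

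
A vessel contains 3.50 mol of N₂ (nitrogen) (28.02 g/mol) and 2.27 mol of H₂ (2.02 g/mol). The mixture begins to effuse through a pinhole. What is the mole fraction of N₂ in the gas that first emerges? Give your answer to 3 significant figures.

Each component's effusion rate ∝ (its partial pressure)·(1/√M) ∝ n_i/√M_i.
x_N₂(eff) = (n_N₂/√M_N₂) / (n_N₂/√M_N₂ + n_H₂/√M_H₂)
= (3.50/√28.02) / (3.50/√28.02 + 2.27/√2.02) = 0.6612/(0.6612 + 1.597) = 0.293.

0.293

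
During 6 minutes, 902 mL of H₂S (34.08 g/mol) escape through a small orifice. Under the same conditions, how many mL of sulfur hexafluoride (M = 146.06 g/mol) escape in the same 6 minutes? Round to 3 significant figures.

436 mL

By Graham's law, rate_SF₆/rate_H₂S = √(M_H₂S/M_SF₆) = √(34.08/146.06) = √0.2333 = 0.4830.
So the volume for SF₆ is 902 × 0.4830 = 436 mL.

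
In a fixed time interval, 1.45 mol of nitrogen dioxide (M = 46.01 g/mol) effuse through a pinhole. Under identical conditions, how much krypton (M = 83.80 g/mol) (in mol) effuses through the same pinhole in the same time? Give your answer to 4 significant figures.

1.074 mol

Graham's law gives rate_Kr/rate_NO₂ = √(M_NO₂/M_Kr) = √(46.01/83.80) = √0.5490 = 0.7410.
So the amount for Kr is 1.45 × 0.7410 = 1.074 mol.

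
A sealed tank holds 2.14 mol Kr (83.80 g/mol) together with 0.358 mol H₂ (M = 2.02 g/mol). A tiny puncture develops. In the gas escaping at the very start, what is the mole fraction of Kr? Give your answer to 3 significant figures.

0.481

Rate_i ∝ x_i/√M_i (Graham's law weighted by mole fraction), so the effusate composition follows n_i/√M_i.
Mole fraction of Kr in the effusate = (n_Kr/√M_Kr) / (n_Kr/√M_Kr + n_H₂/√M_H₂)
= (2.14/√83.80) / (2.14/√83.80 + 0.358/√2.02) = 0.2338/(0.2338 + 0.2519) = 0.481.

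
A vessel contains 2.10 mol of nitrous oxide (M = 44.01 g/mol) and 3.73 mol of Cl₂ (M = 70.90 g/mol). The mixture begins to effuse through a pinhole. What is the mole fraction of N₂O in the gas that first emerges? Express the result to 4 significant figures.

Effusion rate of each component ∝ n_i/√M_i (partial pressure × 1/√M).
x_N₂O(eff) = (n_N₂O/√M_N₂O) / (n_N₂O/√M_N₂O + n_Cl₂/√M_Cl₂)
= (2.10/√44.01) / (2.10/√44.01 + 3.73/√70.90) = 0.3166/(0.3166 + 0.4430) = 0.4168.

0.4168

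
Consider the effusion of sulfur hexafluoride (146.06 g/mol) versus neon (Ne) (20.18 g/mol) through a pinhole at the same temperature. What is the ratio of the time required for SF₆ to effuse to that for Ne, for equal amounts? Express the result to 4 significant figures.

2.690

From Graham's law, t_SF₆/t_Ne = √(M_SF₆/M_Ne) = √(146.06/20.18) = √7.238 = 2.690.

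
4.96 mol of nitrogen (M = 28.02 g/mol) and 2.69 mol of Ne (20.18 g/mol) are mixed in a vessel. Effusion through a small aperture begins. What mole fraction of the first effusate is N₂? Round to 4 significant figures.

Effusion rate of each component ∝ n_i/√M_i (partial pressure × 1/√M).
x_N₂(eff) = (n_N₂/√M_N₂) / (n_N₂/√M_N₂ + n_Ne/√M_Ne)
= (4.96/√28.02) / (4.96/√28.02 + 2.69/√20.18) = 0.9370/(0.9370 + 0.5988) = 0.6101.

0.6101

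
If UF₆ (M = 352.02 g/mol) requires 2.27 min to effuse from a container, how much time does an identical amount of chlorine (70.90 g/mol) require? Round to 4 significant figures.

1.019 min

Since effusion rate ∝ 1/√M, t_Cl₂/t_UF₆ = √(M_Cl₂/M_UF₆) = √(70.90/352.02) = √0.2014 = 0.4488.
So the time for Cl₂ is 2.27 × 0.4488 = 1.019 min.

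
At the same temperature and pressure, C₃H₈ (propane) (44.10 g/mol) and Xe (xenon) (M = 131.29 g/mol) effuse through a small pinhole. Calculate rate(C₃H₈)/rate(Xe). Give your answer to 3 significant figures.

1.73

By Graham's law, rate_C₃H₈/rate_Xe = √(M_Xe/M_C₃H₈) = √(131.29/44.10) = √2.977 = 1.73.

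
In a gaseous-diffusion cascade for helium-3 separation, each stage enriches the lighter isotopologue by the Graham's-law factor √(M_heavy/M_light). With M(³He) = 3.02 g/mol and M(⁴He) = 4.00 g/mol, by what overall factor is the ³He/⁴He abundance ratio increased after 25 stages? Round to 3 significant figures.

33.5

The single-stage factor is √(M_heavy/M_light), so 25 stages give [√(4.00/3.02)]^25 = (4.00/3.02)^(25/2).
= 1.32450^(25/2) = 33.5.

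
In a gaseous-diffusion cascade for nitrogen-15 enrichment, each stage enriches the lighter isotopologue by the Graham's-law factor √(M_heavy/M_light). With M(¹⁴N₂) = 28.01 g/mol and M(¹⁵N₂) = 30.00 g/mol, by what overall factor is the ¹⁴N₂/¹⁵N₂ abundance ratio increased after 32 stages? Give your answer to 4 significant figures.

The single-stage factor is √(M_heavy/M_light), so 32 stages give [√(30.00/28.01)]^32 = (30.00/28.01)^(32/2).
= 1.07105^16 = 2.999.

2.999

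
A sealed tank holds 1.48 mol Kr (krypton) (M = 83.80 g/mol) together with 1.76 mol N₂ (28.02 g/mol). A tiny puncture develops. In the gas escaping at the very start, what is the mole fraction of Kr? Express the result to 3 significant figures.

0.327

Effusion rate of each component ∝ n_i/√M_i (partial pressure × 1/√M).
x_Kr(eff) = (n_Kr/√M_Kr) / (n_Kr/√M_Kr + n_N₂/√M_N₂)
= (1.48/√83.80) / (1.48/√83.80 + 1.76/√28.02) = 0.1617/(0.1617 + 0.3325) = 0.327.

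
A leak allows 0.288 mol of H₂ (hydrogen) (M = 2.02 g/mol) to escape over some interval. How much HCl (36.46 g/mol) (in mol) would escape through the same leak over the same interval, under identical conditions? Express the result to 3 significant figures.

0.0678 mol

By Graham's law, rate_HCl/rate_H₂ = √(M_H₂/M_HCl) = √(2.02/36.46) = √0.05540 = 0.2354.
So the amount for HCl is 0.288 × 0.2354 = 0.0678 mol.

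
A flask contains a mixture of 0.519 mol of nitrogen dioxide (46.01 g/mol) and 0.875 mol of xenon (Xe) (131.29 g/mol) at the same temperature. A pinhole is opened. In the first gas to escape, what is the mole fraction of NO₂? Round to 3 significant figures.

Effusion rate of each component ∝ n_i/√M_i (partial pressure × 1/√M).
x_NO₂(eff) = (n_NO₂/√M_NO₂) / (n_NO₂/√M_NO₂ + n_Xe/√M_Xe)
= (0.519/√46.01) / (0.519/√46.01 + 0.875/√131.29) = 0.07651/(0.07651 + 0.07636) = 0.500.

0.500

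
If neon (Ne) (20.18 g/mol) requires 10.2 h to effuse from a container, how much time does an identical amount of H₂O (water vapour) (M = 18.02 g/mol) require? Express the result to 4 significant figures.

Graham's law gives t_H₂O/t_Ne = √(M_H₂O/M_Ne) = √(18.02/20.18) = √0.8930 = 0.9450.
So the time for H₂O is 10.2 × 0.9450 = 9.639 h.

9.639 h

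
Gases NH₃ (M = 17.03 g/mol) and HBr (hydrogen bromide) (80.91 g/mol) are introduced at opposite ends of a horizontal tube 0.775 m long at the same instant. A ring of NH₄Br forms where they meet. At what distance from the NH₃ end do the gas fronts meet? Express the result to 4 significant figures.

In equal time, each gas travels a distance ∝ its rate ∝ 1/√M, so d_NH₃/d_HBr = √(M_HBr/M_NH₃) = √(80.91/17.03) = 2.180.
With d_NH₃ + d_HBr = 0.775 m, d_HBr = 0.775/(1 + 2.180) = 0.2437 m.
d_NH₃ = 0.775 − 0.2437 = 0.5313 m.

0.5313 m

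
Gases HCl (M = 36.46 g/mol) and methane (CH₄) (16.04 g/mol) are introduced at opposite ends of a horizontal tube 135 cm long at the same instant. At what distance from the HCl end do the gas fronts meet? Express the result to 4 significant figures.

53.83 cm

In equal time, each gas travels a distance ∝ its rate ∝ 1/√M, so d_HCl/d_CH₄ = √(M_CH₄/M_HCl) = √(16.04/36.46) = 0.6633.
With d_HCl + d_CH₄ = 135 cm, d_CH₄ = 135/(1 + 0.6633) = 81.17 cm.
d_HCl = 135 − 81.17 = 53.83 cm.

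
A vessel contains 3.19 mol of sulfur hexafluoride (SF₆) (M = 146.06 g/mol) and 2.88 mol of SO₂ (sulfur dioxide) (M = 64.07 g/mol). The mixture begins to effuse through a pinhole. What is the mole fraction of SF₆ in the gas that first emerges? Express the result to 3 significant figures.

Each component's effusion rate ∝ (its partial pressure)·(1/√M) ∝ n_i/√M_i.
So x_SF₆ in the escaping gas = (n_SF₆/√M_SF₆) / Σ(n_i/√M_i)
= (3.19/√146.06) / (3.19/√146.06 + 2.88/√64.07) = 0.2640/(0.2640 + 0.3598) = 0.423.

0.423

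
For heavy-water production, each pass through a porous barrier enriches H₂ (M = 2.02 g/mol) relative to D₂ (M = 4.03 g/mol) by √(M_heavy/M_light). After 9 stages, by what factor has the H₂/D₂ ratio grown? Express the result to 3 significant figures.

Overall factor = α^9 with α = √(4.03/2.02), i.e. (4.03/2.02)^(9/2).
= 1.99505^(9/2) = 22.4.

22.4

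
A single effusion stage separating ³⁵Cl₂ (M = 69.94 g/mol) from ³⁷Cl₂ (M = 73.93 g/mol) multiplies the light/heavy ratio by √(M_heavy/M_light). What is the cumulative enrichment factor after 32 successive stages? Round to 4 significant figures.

2.430

Overall factor = α^32 with α = √(73.93/69.94), i.e. (73.93/69.94)^(32/2).
= 1.05705^16 = 2.430.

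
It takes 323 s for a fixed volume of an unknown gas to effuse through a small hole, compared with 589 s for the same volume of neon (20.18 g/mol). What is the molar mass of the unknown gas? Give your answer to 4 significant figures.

Using Graham's law: t_X/t_Ne = √(M_X/M_Ne).
323/589 = 0.5484 = √(M_X/20.18)
M_X = 20.18 × 0.5484² = 20.18 × 0.3007 = 6.069 g/mol

6.069 g/mol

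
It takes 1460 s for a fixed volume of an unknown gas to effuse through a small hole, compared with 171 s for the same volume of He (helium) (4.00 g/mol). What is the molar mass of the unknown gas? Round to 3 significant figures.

By Graham's law, t_X/t_He = √(M_X/M_He).
1460/171 = 8.538 = √(M_X/4.00)
M_X = 4.00 × 8.538² = 4.00 × 72.90 = 292 g/mol

292 g/mol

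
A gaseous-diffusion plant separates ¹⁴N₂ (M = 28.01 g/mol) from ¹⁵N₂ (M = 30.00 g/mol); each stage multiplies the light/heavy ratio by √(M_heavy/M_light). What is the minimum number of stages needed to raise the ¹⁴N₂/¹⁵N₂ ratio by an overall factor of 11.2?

Single-stage factor α = √(30.00/28.01), so ln α = ½ ln(1.07105) = 0.03432.
Need α^N ≥ 11.2 ⇒ N ≥ ln(11.2) / ln α = 2.416 / 0.03432 = 70.40.
Rounding up, N = 71 stages.

71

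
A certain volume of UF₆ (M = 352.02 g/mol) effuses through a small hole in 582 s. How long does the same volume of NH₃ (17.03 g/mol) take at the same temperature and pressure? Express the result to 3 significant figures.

128 s

Graham's law gives t_NH₃/t_UF₆ = √(M_NH₃/M_UF₆) = √(17.03/352.02) = √0.04838 = 0.2199.
So the time for NH₃ is 582 × 0.2199 = 128 s.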